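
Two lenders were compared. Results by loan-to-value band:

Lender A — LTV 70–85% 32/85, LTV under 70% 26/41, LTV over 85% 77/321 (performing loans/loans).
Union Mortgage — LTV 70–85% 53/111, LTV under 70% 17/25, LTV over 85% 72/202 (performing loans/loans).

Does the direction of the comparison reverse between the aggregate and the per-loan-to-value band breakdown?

LTV 70–85%: Lender A 32/85 = 37.6%, Union Mortgage 53/111 = 47.7% → Union Mortgage
LTV under 70%: Lender A 26/41 = 63.4%, Union Mortgage 17/25 = 68.0% → Union Mortgage
LTV over 85%: Lender A 77/321 = 24.0%, Union Mortgage 72/202 = 35.6% → Union Mortgage
Overall: Lender A 135/447 = 30.2%, Union Mortgage 142/338 = 42.0% → Union Mortgage
Union Mortgage wins overall and in every loan-to-value group — no reversal.

No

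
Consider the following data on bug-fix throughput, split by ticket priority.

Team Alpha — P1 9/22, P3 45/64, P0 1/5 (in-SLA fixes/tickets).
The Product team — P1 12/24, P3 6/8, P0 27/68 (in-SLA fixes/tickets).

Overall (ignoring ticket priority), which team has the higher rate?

Team Alpha

P1: Team Alpha 9/22 = 40.9%, the Product team 12/24 = 50.0% → the Product team
P3: Team Alpha 45/64 = 70.3%, the Product team 6/8 = 75.0% → the Product team
P0: Team Alpha 1/5 = 20.0%, the Product team 27/68 = 39.7% → the Product team
Overall: Team Alpha 55/91 = 60.4%, the Product team 45/100 = 45.0% → Team Alpha
(The Product team wins every ticket group but Team Alpha wins overall — the Product team's tickets skew toward the low-rate P0 group.)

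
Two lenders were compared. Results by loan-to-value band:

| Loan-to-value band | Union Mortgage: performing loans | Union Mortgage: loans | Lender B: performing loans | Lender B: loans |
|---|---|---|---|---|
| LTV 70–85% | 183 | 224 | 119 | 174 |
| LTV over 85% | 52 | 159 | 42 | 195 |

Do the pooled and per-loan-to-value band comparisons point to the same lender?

Yes

LTV 70–85%: Union Mortgage 183/224 = 81.7%, Lender B 119/174 = 68.4% → Union Mortgage
LTV over 85%: Union Mortgage 52/159 = 32.7%, Lender B 42/195 = 21.5% → Union Mortgage
Overall: Union Mortgage 235/383 = 61.4%, Lender B 161/369 = 43.6% → Union Mortgage
Union Mortgage wins overall and in every loan-to-value group — no reversal.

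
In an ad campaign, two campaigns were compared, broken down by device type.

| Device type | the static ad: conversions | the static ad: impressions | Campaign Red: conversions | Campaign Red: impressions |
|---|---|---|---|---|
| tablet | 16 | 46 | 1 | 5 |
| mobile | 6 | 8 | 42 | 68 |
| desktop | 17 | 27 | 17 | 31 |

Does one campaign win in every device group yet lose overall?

Tablet: the static ad 16/46 = 34.8%, Campaign Red 1/5 = 20.0% → the static ad
Mobile: the static ad 6/8 = 75.0%, Campaign Red 42/68 = 61.8% → the static ad
Desktop: the static ad 17/27 = 63.0%, Campaign Red 17/31 = 54.8% → the static ad
Overall: the static ad 39/81 = 48.1%, Campaign Red 60/104 = 57.7% → Campaign Red
The static ad wins each device group but Campaign Red wins overall — the comparison reverses. The static ad's impressions skew toward tablet, which has a lower base rate.

Yes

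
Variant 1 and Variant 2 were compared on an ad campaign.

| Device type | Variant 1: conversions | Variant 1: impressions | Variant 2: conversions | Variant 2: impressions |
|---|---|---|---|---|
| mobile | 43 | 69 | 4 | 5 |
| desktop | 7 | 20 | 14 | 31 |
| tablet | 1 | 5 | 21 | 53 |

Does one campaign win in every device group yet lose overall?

Mobile: Variant 1 43/69 = 62.3%, Variant 2 4/5 = 80.0% → Variant 2
Desktop: Variant 1 7/20 = 35.0%, Variant 2 14/31 = 45.2% → Variant 2
Tablet: Variant 1 1/5 = 20.0%, Variant 2 21/53 = 39.6% → Variant 2
Overall: Variant 1 51/94 = 54.3%, Variant 2 39/89 = 43.8% → Variant 1
Variant 2 wins each device group but Variant 1 wins overall — the comparison reverses. Variant 2's impressions skew toward tablet, which has a lower base rate.

Yes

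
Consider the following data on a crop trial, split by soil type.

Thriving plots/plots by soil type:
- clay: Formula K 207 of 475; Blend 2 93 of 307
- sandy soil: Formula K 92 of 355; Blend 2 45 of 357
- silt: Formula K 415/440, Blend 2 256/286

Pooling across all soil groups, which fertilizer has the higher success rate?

Formula K

Clay: Formula K 207/475 = 43.6%, Blend 2 93/307 = 30.3% → Formula K
Sandy soil: Formula K 92/355 = 25.9%, Blend 2 45/357 = 12.6% → Formula K
Silt: Formula K 415/440 = 94.3%, Blend 2 256/286 = 89.5% → Formula K
Overall: Formula K 714/1270 = 56.2%, Blend 2 394/950 = 41.5% → Formula K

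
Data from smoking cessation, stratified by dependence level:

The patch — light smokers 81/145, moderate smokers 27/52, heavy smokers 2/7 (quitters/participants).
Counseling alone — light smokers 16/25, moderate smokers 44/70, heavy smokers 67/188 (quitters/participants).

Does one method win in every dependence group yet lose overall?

Yes

Light smokers: the patch 81/145 = 55.9%, counseling alone 16/25 = 64.0% → counseling alone
Moderate smokers: the patch 27/52 = 51.9%, counseling alone 44/70 = 62.9% → counseling alone
Heavy smokers: the patch 2/7 = 28.6%, counseling alone 67/188 = 35.6% → counseling alone
Overall: the patch 110/204 = 53.9%, counseling alone 127/283 = 44.9% → the patch
Counseling alone wins each dependence group but the patch wins overall — the comparison reverses. Counseling alone's participants skew toward heavy smokers, which has a lower base rate.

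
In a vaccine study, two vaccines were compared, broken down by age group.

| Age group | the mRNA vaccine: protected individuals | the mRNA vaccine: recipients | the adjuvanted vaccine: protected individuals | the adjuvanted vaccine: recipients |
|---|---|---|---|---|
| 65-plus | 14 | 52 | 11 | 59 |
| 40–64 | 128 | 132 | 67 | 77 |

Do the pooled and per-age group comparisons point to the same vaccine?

Yes

65-plus: the mRNA vaccine 14/52 = 26.9%, the adjuvanted vaccine 11/59 = 18.6% → the mRNA vaccine
40–64: the mRNA vaccine 128/132 = 97.0%, the adjuvanted vaccine 67/77 = 87.0% → the mRNA vaccine
Overall: the mRNA vaccine 142/184 = 77.2%, the adjuvanted vaccine 78/136 = 57.4% → the mRNA vaccine
The mRNA vaccine wins overall and in every age group — no reversal.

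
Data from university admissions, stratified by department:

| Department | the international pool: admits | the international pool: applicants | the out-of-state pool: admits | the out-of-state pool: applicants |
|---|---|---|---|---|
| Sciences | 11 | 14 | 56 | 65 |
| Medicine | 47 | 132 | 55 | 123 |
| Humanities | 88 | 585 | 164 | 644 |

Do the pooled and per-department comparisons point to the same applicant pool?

Yes

Sciences: the international pool 11/14 = 78.6%, the out-of-state pool 56/65 = 86.2% → the out-of-state pool
Medicine: the international pool 47/132 = 35.6%, the out-of-state pool 55/123 = 44.7% → the out-of-state pool
Humanities: the international pool 88/585 = 15.0%, the out-of-state pool 164/644 = 25.5% → the out-of-state pool
Overall: the international pool 146/731 = 20.0%, the out-of-state pool 275/832 = 33.1% → the out-of-state pool
The out-of-state pool wins overall and in every department group — no reversal.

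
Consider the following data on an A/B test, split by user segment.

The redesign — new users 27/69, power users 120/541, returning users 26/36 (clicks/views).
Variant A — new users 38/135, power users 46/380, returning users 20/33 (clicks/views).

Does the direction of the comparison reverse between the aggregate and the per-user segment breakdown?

New users: the redesign 27/69 = 39.1%, Variant A 38/135 = 28.1% → the redesign
Power users: the redesign 120/541 = 22.2%, Variant A 46/380 = 12.1% → the redesign
Returning users: the redesign 26/36 = 72.2%, Variant A 20/33 = 60.6% → the redesign
Overall: the redesign 173/646 = 26.8%, Variant A 104/548 = 19.0% → the redesign
The redesign wins overall and in every user group — no reversal.

No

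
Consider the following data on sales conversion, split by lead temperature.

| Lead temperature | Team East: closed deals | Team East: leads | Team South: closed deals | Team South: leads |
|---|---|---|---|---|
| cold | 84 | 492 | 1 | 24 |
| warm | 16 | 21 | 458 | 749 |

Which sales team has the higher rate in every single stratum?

Cold: Team East 84/492 = 17.1%, Team South 1/24 = 4.2% → Team East
Warm: Team East 16/21 = 76.2%, Team South 458/749 = 61.1% → Team East
Team East has the higher rate in both groups.

Team East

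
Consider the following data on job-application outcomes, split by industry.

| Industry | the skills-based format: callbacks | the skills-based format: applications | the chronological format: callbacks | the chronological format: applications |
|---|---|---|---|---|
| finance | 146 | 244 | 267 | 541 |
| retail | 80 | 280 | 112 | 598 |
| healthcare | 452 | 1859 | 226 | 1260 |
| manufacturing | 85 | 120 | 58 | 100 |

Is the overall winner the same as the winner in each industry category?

Yes

Finance: the skills-based format 146/244 = 59.8%, the chronological format 267/541 = 49.4% → the skills-based format
Retail: the skills-based format 80/280 = 28.6%, the chronological format 112/598 = 18.7% → the skills-based format
Healthcare: the skills-based format 452/1859 = 24.3%, the chronological format 226/1260 = 17.9% → the skills-based format
Manufacturing: the skills-based format 85/120 = 70.8%, the chronological format 58/100 = 58.0% → the skills-based format
Overall: the skills-based format 763/2503 = 30.5%, the chronological format 663/2499 = 26.5% → the skills-based format
The skills-based format wins overall and in every industry group — no reversal.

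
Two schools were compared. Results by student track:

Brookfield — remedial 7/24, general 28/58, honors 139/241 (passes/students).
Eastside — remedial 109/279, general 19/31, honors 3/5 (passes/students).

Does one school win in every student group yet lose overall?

Yes

Remedial: Brookfield 7/24 = 29.2%, Eastside 109/279 = 39.1% → Eastside
General: Brookfield 28/58 = 48.3%, Eastside 19/31 = 61.3% → Eastside
Honors: Brookfield 139/241 = 57.7%, Eastside 3/5 = 60.0% → Eastside
Overall: Brookfield 174/323 = 53.9%, Eastside 131/315 = 41.6% → Brookfield
Eastside wins each student group but Brookfield wins overall — the comparison reverses. Eastside's students skew toward remedial, which has a lower base rate.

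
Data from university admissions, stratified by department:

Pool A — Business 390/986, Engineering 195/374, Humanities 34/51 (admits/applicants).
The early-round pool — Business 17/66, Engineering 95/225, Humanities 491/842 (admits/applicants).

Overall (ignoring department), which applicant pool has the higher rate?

the early-round pool

Business: Pool A 390/986 = 39.6%, the early-round pool 17/66 = 25.8% → Pool A
Engineering: Pool A 195/374 = 52.1%, the early-round pool 95/225 = 42.2% → Pool A
Humanities: Pool A 34/51 = 66.7%, the early-round pool 491/842 = 58.3% → Pool A
Overall: Pool A 619/1411 = 43.9%, the early-round pool 603/1133 = 53.2% → the early-round pool
(Pool A wins every department group but the early-round pool wins overall — Pool A's applicants skew toward the low-rate Business group.)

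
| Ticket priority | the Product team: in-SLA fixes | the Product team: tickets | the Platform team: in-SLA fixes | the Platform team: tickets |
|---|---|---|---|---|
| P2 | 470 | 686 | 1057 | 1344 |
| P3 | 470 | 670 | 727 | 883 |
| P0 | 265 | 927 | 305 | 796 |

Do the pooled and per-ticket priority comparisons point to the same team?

P2: the Product team 470/686 = 68.5%, the Platform team 1057/1344 = 78.6% → the Platform team
P3: the Product team 470/670 = 70.1%, the Platform team 727/883 = 82.3% → the Platform team
P0: the Product team 265/927 = 28.6%, the Platform team 305/796 = 38.3% → the Platform team
Overall: the Product team 1205/2283 = 52.8%, the Platform team 2089/3023 = 69.1% → the Platform team
The Platform team wins overall and in every ticket group — no reversal.

Yes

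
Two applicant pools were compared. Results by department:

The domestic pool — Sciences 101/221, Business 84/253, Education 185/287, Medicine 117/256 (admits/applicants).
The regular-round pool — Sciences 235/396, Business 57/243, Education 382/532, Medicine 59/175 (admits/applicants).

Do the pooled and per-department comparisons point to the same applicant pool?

No

Sciences: the domestic pool 101/221 = 45.7%, the regular-round pool 235/396 = 59.3% → the regular-round pool
Business: the domestic pool 84/253 = 33.2%, the regular-round pool 57/243 = 23.5% → the domestic pool
Education: the domestic pool 185/287 = 64.5%, the regular-round pool 382/532 = 71.8% → the regular-round pool
Medicine: the domestic pool 117/256 = 45.7%, the regular-round pool 59/175 = 33.7% → the domestic pool
Overall: the domestic pool 487/1017 = 47.9%, the regular-round pool 733/1346 = 54.5% → the regular-round pool
Neither sweeps: the domestic pool wins 2 of 4 groups, the regular-round pool wins 2. The regular-round pool wins overall but not every group — no Simpson reversal.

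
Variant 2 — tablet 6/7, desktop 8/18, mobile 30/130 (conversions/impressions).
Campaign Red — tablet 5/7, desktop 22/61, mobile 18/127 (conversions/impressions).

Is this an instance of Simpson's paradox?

Tablet: Variant 2 6/7 = 85.7%, Campaign Red 5/7 = 71.4% → Variant 2
Desktop: Variant 2 8/18 = 44.4%, Campaign Red 22/61 = 36.1% → Variant 2
Mobile: Variant 2 30/130 = 23.1%, Campaign Red 18/127 = 14.2% → Variant 2
Overall: Variant 2 44/155 = 28.4%, Campaign Red 45/195 = 23.1% → Variant 2
Variant 2 wins overall and in every device group — no reversal.

No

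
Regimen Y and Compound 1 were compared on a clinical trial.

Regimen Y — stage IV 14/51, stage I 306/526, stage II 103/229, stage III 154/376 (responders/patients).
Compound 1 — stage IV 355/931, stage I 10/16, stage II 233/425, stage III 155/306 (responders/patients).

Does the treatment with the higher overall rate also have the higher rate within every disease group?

No

Stage IV: Regimen Y 14/51 = 27.5%, Compound 1 355/931 = 38.1% → Compound 1
Stage I: Regimen Y 306/526 = 58.2%, Compound 1 10/16 = 62.5% → Compound 1
Stage II: Regimen Y 103/229 = 45.0%, Compound 1 233/425 = 54.8% → Compound 1
Stage III: Regimen Y 154/376 = 41.0%, Compound 1 155/306 = 50.7% → Compound 1
Overall: Regimen Y 577/1182 = 48.8%, Compound 1 753/1678 = 44.9% → Regimen Y
Compound 1 wins each disease group but Regimen Y wins overall — the comparison reverses. Compound 1's patients skew toward stage IV, which has a lower base rate.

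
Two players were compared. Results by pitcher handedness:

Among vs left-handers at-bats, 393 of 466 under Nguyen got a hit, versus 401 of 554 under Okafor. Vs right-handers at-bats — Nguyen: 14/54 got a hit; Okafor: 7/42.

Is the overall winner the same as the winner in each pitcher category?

Vs left-handers: Nguyen 393/466 = 84.3%, Okafor 401/554 = 72.4% → Nguyen
Vs right-handers: Nguyen 14/54 = 25.9%, Okafor 7/42 = 16.7% → Nguyen
Overall: Nguyen 407/520 = 78.3%, Okafor 408/596 = 68.5% → Nguyen
Nguyen wins overall and in every pitcher group — no reversal.

Yes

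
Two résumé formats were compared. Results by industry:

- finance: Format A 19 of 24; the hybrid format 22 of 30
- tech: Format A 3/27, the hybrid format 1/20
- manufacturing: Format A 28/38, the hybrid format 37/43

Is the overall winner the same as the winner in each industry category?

Finance: Format A 19/24 = 79.2%, the hybrid format 22/30 = 73.3% → Format A
Tech: Format A 3/27 = 11.1%, the hybrid format 1/20 = 5.0% → Format A
Manufacturing: Format A 28/38 = 73.7%, the hybrid format 37/43 = 86.0% → the hybrid format
Overall: Format A 50/89 = 56.2%, the hybrid format 60/93 = 64.5% → the hybrid format
Neither sweeps: Format A wins 2 of 3 groups, the hybrid format wins 1. The hybrid format wins overall but not every group — no Simpson reversal.

No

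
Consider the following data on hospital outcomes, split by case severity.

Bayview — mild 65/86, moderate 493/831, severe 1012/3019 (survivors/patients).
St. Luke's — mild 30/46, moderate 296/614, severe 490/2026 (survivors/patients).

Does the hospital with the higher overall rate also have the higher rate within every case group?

Yes

Mild: Bayview 65/86 = 75.6%, St. Luke's 30/46 = 65.2% → Bayview
Moderate: Bayview 493/831 = 59.3%, St. Luke's 296/614 = 48.2% → Bayview
Severe: Bayview 1012/3019 = 33.5%, St. Luke's 490/2026 = 24.2% → Bayview
Overall: Bayview 1570/3936 = 39.9%, St. Luke's 816/2686 = 30.4% → Bayview
Bayview wins overall and in every case group — no reversal.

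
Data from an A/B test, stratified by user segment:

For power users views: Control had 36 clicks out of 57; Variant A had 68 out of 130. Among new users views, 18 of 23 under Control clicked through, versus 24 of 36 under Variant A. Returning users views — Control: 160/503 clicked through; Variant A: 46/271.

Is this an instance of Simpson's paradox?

Power users: Control 36/57 = 63.2%, Variant A 68/130 = 52.3% → Control
New users: Control 18/23 = 78.3%, Variant A 24/36 = 66.7% → Control
Returning users: Control 160/503 = 31.8%, Variant A 46/271 = 17.0% → Control
Overall: Control 214/583 = 36.7%, Variant A 138/437 = 31.6% → Control
Control wins overall and in every user group — no reversal.

No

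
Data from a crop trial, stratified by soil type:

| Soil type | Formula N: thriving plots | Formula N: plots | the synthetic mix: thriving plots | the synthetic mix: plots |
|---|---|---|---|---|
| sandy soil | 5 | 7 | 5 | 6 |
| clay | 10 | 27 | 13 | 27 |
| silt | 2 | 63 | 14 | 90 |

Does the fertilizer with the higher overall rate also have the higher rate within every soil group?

Yes

Sandy soil: Formula N 5/7 = 71.4%, the synthetic mix 5/6 = 83.3% → the synthetic mix
Clay: Formula N 10/27 = 37.0%, the synthetic mix 13/27 = 48.1% → the synthetic mix
Silt: Formula N 2/63 = 3.2%, the synthetic mix 14/90 = 15.6% → the synthetic mix
Overall: Formula N 17/97 = 17.5%, the synthetic mix 32/123 = 26.0% → the synthetic mix
The synthetic mix wins overall and in every soil group — no reversal.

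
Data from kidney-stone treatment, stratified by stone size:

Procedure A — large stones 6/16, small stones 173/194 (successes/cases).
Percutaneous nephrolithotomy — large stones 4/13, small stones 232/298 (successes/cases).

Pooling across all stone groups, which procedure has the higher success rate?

Large stones: Procedure A 6/16 = 37.5%, percutaneous nephrolithotomy 4/13 = 30.8% → Procedure A
Small stones: Procedure A 173/194 = 89.2%, percutaneous nephrolithotomy 232/298 = 77.9% → Procedure A
Overall: Procedure A 179/210 = 85.2%, percutaneous nephrolithotomy 236/311 = 75.9% → Procedure A

Procedure A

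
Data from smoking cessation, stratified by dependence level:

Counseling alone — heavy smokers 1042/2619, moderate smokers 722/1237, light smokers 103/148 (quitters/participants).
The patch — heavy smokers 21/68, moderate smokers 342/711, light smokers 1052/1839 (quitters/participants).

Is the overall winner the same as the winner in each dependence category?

No

Heavy smokers: counseling alone 1042/2619 = 39.8%, the patch 21/68 = 30.9% → counseling alone
Moderate smokers: counseling alone 722/1237 = 58.4%, the patch 342/711 = 48.1% → counseling alone
Light smokers: counseling alone 103/148 = 69.6%, the patch 1052/1839 = 57.2% → counseling alone
Overall: counseling alone 1867/4004 = 46.6%, the patch 1415/2618 = 54.0% → the patch
Counseling alone wins each dependence group but the patch wins overall — the comparison reverses. Counseling alone's participants skew toward heavy smokers, which has a lower base rate.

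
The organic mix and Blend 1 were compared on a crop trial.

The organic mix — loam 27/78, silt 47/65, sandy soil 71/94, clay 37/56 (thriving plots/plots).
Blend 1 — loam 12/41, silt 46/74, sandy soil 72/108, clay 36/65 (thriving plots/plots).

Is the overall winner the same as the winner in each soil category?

Yes

Loam: the organic mix 27/78 = 34.6%, Blend 1 12/41 = 29.3% → the organic mix
Silt: the organic mix 47/65 = 72.3%, Blend 1 46/74 = 62.2% → the organic mix
Sandy soil: the organic mix 71/94 = 75.5%, Blend 1 72/108 = 66.7% → the organic mix
Clay: the organic mix 37/56 = 66.1%, Blend 1 36/65 = 55.4% → the organic mix
Overall: the organic mix 182/293 = 62.1%, Blend 1 166/288 = 57.6% → the organic mix
The organic mix wins overall and in every soil group — no reversal.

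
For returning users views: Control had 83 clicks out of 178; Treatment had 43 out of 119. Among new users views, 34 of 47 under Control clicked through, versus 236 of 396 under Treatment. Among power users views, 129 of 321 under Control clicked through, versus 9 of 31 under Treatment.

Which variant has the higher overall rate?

Returning users: Control 83/178 = 46.6%, Treatment 43/119 = 36.1% → Control
New users: Control 34/47 = 72.3%, Treatment 236/396 = 59.6% → Control
Power users: Control 129/321 = 40.2%, Treatment 9/31 = 29.0% → Control
Overall: Control 246/546 = 45.1%, Treatment 288/546 = 52.7% → Treatment
(Control wins every user group but Treatment wins overall — Control's views skew toward the low-rate power users group.)

Treatment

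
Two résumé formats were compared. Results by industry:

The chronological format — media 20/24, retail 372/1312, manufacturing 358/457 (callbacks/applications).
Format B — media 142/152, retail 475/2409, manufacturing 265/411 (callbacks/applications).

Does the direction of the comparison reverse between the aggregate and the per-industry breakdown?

Media: the chronological format 20/24 = 83.3%, Format B 142/152 = 93.4% → Format B
Retail: the chronological format 372/1312 = 28.4%, Format B 475/2409 = 19.7% → the chronological format
Manufacturing: the chronological format 358/457 = 78.3%, Format B 265/411 = 64.5% → the chronological format
Overall: the chronological format 750/1793 = 41.8%, Format B 882/2972 = 29.7% → the chronological format
Neither sweeps: the chronological format wins 2 of 3 groups, Format B wins 1. The chronological format wins overall but not every group — no Simpson reversal.

No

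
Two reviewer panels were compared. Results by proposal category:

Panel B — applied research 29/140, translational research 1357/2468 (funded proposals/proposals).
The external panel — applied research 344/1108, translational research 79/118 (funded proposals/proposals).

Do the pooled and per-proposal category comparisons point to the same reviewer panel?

No

Applied research: Panel B 29/140 = 20.7%, the external panel 344/1108 = 31.0% → the external panel
Translational research: Panel B 1357/2468 = 55.0%, the external panel 79/118 = 66.9% → the external panel
Overall: Panel B 1386/2608 = 53.1%, the external panel 423/1226 = 34.5% → Panel B
The external panel wins each proposal group but Panel B wins overall — the comparison reverses. The external panel's proposals skew toward applied research, which has a lower base rate.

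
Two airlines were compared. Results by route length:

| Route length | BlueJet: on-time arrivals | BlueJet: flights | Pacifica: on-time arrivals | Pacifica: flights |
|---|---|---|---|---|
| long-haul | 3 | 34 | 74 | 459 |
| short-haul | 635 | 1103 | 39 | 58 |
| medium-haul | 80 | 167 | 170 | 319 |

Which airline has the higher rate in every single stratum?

Pacifica

Long-haul: BlueJet 3/34 = 8.8%, Pacifica 74/459 = 16.1% → Pacifica
Short-haul: BlueJet 635/1103 = 57.6%, Pacifica 39/58 = 67.2% → Pacifica
Medium-haul: BlueJet 80/167 = 47.9%, Pacifica 170/319 = 53.3% → Pacifica
Pacifica has the higher rate in all 3 groups.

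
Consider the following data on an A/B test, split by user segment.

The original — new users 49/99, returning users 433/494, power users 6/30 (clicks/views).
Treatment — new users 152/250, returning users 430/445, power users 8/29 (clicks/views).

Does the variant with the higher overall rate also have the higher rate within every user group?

Yes

New users: the original 49/99 = 49.5%, Treatment 152/250 = 60.8% → Treatment
Returning users: the original 433/494 = 87.7%, Treatment 430/445 = 96.6% → Treatment
Power users: the original 6/30 = 20.0%, Treatment 8/29 = 27.6% → Treatment
Overall: the original 488/623 = 78.3%, Treatment 590/724 = 81.5% → Treatment
Treatment wins overall and in every user group — no reversal.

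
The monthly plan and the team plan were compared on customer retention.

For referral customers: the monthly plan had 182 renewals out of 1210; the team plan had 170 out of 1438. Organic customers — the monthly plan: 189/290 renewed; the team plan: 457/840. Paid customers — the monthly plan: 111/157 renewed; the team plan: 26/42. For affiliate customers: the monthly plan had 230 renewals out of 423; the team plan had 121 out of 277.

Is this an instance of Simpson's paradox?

Referral: the monthly plan 182/1210 = 15.0%, the team plan 170/1438 = 11.8% → the monthly plan
Organic: the monthly plan 189/290 = 65.2%, the team plan 457/840 = 54.4% → the monthly plan
Paid: the monthly plan 111/157 = 70.7%, the team plan 26/42 = 61.9% → the monthly plan
Affiliate: the monthly plan 230/423 = 54.4%, the team plan 121/277 = 43.7% → the monthly plan
Overall: the monthly plan 712/2080 = 34.2%, the team plan 774/2597 = 29.8% → the monthly plan
The monthly plan wins overall and in every signup group — no reversal.

No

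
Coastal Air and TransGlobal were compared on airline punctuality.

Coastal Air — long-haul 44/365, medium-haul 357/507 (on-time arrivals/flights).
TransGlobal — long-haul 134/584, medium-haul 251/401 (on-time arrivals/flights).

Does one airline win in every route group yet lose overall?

No

Long-haul: Coastal Air 44/365 = 12.1%, TransGlobal 134/584 = 22.9% → TransGlobal
Medium-haul: Coastal Air 357/507 = 70.4%, TransGlobal 251/401 = 62.6% → Coastal Air
Overall: Coastal Air 401/872 = 46.0%, TransGlobal 385/985 = 39.1% → Coastal Air
Neither sweeps: Coastal Air wins 1 of 2 groups, TransGlobal wins 1. Coastal Air wins overall but not every group — no Simpson reversal.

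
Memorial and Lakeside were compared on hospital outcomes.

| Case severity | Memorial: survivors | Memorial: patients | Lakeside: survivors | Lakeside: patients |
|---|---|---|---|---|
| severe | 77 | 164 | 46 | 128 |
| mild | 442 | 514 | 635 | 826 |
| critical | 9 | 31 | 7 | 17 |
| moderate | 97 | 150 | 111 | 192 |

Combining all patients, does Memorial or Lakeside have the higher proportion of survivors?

Memorial

Severe: Memorial 77/164 = 47.0%, Lakeside 46/128 = 35.9% → Memorial
Mild: Memorial 442/514 = 86.0%, Lakeside 635/826 = 76.9% → Memorial
Critical: Memorial 9/31 = 29.0%, Lakeside 7/17 = 41.2% → Lakeside
Moderate: Memorial 97/150 = 64.7%, Lakeside 111/192 = 57.8% → Memorial
Overall: Memorial 625/859 = 72.8%, Lakeside 799/1163 = 68.7% → Memorial
(Neither sweeps every case group, but Memorial has the higher pooled rate.)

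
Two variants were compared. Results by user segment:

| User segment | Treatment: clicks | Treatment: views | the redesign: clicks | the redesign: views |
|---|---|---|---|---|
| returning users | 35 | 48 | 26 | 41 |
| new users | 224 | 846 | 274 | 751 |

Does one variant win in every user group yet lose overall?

Returning users: Treatment 35/48 = 72.9%, the redesign 26/41 = 63.4% → Treatment
New users: Treatment 224/846 = 26.5%, the redesign 274/751 = 36.5% → the redesign
Overall: Treatment 259/894 = 29.0%, the redesign 300/792 = 37.9% → the redesign
Neither sweeps: Treatment wins 1 of 2 groups, the redesign wins 1. The redesign wins overall but not every group — no Simpson reversal.

No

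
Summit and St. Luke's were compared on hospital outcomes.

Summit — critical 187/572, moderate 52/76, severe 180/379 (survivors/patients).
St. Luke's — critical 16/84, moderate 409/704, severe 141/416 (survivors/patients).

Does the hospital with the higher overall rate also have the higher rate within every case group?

Critical: Summit 187/572 = 32.7%, St. Luke's 16/84 = 19.0% → Summit
Moderate: Summit 52/76 = 68.4%, St. Luke's 409/704 = 58.1% → Summit
Severe: Summit 180/379 = 47.5%, St. Luke's 141/416 = 33.9% → Summit
Overall: Summit 419/1027 = 40.8%, St. Luke's 566/1204 = 47.0% → St. Luke's
Summit wins each case group but St. Luke's wins overall — the comparison reverses. Summit's patients skew toward critical, which has a lower base rate.

No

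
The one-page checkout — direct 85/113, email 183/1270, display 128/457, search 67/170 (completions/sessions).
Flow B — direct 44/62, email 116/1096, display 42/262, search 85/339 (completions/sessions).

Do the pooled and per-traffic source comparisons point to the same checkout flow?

Yes

Direct: the one-page checkout 85/113 = 75.2%, Flow B 44/62 = 71.0% → the one-page checkout
Email: the one-page checkout 183/1270 = 14.4%, Flow B 116/1096 = 10.6% → the one-page checkout
Display: the one-page checkout 128/457 = 28.0%, Flow B 42/262 = 16.0% → the one-page checkout
Search: the one-page checkout 67/170 = 39.4%, Flow B 85/339 = 25.1% → the one-page checkout
Overall: the one-page checkout 463/2010 = 23.0%, Flow B 287/1759 = 16.3% → the one-page checkout
The one-page checkout wins overall and in every traffic group — no reversal.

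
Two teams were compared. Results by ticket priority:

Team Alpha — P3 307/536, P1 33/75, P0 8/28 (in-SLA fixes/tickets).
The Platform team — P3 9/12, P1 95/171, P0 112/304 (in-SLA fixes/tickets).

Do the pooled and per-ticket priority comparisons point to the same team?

No

P3: Team Alpha 307/536 = 57.3%, the Platform team 9/12 = 75.0% → the Platform team
P1: Team Alpha 33/75 = 44.0%, the Platform team 95/171 = 55.6% → the Platform team
P0: Team Alpha 8/28 = 28.6%, the Platform team 112/304 = 36.8% → the Platform team
Overall: Team Alpha 348/639 = 54.5%, the Platform team 216/487 = 44.4% → Team Alpha
The Platform team wins each ticket group but Team Alpha wins overall — the comparison reverses. The Platform team's tickets skew toward P0, which has a lower base rate.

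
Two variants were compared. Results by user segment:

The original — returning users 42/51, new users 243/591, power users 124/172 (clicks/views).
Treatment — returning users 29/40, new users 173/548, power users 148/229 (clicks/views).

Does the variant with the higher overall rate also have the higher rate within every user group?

Yes

Returning users: the original 42/51 = 82.4%, Treatment 29/40 = 72.5% → the original
New users: the original 243/591 = 41.1%, Treatment 173/548 = 31.6% → the original
Power users: the original 124/172 = 72.1%, Treatment 148/229 = 64.6% → the original
Overall: the original 409/814 = 50.2%, Treatment 350/817 = 42.8% → the original
The original wins overall and in every user group — no reversal.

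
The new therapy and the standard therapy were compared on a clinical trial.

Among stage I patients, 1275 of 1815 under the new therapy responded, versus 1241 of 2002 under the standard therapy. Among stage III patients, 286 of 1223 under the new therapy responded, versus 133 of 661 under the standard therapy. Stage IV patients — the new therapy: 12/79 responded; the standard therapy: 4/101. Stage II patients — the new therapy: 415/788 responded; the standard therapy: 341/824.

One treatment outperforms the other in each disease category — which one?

the new therapy

Stage I: the new therapy 1275/1815 = 70.2%, the standard therapy 1241/2002 = 62.0% → the new therapy
Stage III: the new therapy 286/1223 = 23.4%, the standard therapy 133/661 = 20.1% → the new therapy
Stage IV: the new therapy 12/79 = 15.2%, the standard therapy 4/101 = 4.0% → the new therapy
Stage II: the new therapy 415/788 = 52.7%, the standard therapy 341/824 = 41.4% → the new therapy
The new therapy has the higher rate in all 4 groups.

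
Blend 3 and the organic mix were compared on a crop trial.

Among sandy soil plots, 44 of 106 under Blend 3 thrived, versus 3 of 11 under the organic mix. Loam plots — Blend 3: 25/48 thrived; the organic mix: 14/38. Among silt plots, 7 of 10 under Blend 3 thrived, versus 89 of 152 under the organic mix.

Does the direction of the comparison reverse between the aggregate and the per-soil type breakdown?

Sandy soil: Blend 3 44/106 = 41.5%, the organic mix 3/11 = 27.3% → Blend 3
Loam: Blend 3 25/48 = 52.1%, the organic mix 14/38 = 36.8% → Blend 3
Silt: Blend 3 7/10 = 70.0%, the organic mix 89/152 = 58.6% → Blend 3
Overall: Blend 3 76/164 = 46.3%, the organic mix 106/201 = 52.7% → the organic mix
Blend 3 wins each soil group but the organic mix wins overall — the comparison reverses. Blend 3's plots skew toward sandy soil, which has a lower base rate.

Yes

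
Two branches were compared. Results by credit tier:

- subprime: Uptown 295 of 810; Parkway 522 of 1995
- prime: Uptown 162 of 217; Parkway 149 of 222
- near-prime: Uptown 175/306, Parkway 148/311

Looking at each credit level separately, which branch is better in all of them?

Uptown

Subprime: Uptown 295/810 = 36.4%, Parkway 522/1995 = 26.2% → Uptown
Prime: Uptown 162/217 = 74.7%, Parkway 149/222 = 67.1% → Uptown
Near-prime: Uptown 175/306 = 57.2%, Parkway 148/311 = 47.6% → Uptown
Uptown has the higher rate in all 3 groups.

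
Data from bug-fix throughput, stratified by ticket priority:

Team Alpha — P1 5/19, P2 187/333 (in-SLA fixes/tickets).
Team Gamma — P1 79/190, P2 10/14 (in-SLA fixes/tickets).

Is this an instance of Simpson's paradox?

Yes

P1: Team Alpha 5/19 = 26.3%, Team Gamma 79/190 = 41.6% → Team Gamma
P2: Team Alpha 187/333 = 56.2%, Team Gamma 10/14 = 71.4% → Team Gamma
Overall: Team Alpha 192/352 = 54.5%, Team Gamma 89/204 = 43.6% → Team Alpha
Team Gamma wins each ticket group but Team Alpha wins overall — the comparison reverses. Team Gamma's tickets skew toward P1, which has a lower base rate.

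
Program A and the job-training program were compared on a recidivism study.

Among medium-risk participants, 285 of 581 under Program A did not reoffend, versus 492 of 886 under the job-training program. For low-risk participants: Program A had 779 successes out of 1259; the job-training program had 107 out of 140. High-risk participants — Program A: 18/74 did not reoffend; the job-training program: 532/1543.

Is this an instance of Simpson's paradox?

Yes

Medium-risk: Program A 285/581 = 49.1%, the job-training program 492/886 = 55.5% → the job-training program
Low-risk: Program A 779/1259 = 61.9%, the job-training program 107/140 = 76.4% → the job-training program
High-risk: Program A 18/74 = 24.3%, the job-training program 532/1543 = 34.5% → the job-training program
Overall: Program A 1082/1914 = 56.5%, the job-training program 1131/2569 = 44.0% → Program A
The job-training program wins each risk group but Program A wins overall — the comparison reverses. The job-training program's participants skew toward high-risk, which has a lower base rate.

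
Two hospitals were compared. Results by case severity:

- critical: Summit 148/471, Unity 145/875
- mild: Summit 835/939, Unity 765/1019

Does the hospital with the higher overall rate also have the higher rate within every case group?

Critical: Summit 148/471 = 31.4%, Unity 145/875 = 16.6% → Summit
Mild: Summit 835/939 = 88.9%, Unity 765/1019 = 75.1% → Summit
Overall: Summit 983/1410 = 69.7%, Unity 910/1894 = 48.0% → Summit
Summit wins overall and in every case group — no reversal.

Yes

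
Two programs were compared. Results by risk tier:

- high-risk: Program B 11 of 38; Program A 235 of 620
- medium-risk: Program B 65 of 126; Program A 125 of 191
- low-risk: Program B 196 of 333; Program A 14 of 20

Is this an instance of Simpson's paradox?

High-risk: Program B 11/38 = 28.9%, Program A 235/620 = 37.9% → Program A
Medium-risk: Program B 65/126 = 51.6%, Program A 125/191 = 65.4% → Program A
Low-risk: Program B 196/333 = 58.9%, Program A 14/20 = 70.0% → Program A
Overall: Program B 272/497 = 54.7%, Program A 374/831 = 45.0% → Program B
Program A wins each risk group but Program B wins overall — the comparison reverses. Program A's participants skew toward high-risk, which has a lower base rate.

Yes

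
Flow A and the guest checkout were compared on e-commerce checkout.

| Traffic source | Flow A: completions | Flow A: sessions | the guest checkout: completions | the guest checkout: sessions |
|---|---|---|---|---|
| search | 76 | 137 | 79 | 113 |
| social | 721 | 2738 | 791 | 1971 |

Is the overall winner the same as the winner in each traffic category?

Yes

Search: Flow A 76/137 = 55.5%, the guest checkout 79/113 = 69.9% → the guest checkout
Social: Flow A 721/2738 = 26.3%, the guest checkout 791/1971 = 40.1% → the guest checkout
Overall: Flow A 797/2875 = 27.7%, the guest checkout 870/2084 = 41.7% → the guest checkout
The guest checkout wins overall and in every traffic group — no reversal.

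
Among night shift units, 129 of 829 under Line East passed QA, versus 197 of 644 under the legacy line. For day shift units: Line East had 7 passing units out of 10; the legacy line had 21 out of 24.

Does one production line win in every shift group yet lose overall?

Night shift: Line East 129/829 = 15.6%, the legacy line 197/644 = 30.6% → the legacy line
Day shift: Line East 7/10 = 70.0%, the legacy line 21/24 = 87.5% → the legacy line
Overall: Line East 136/839 = 16.2%, the legacy line 218/668 = 32.6% → the legacy line
The legacy line wins overall and in every shift group — no reversal.

No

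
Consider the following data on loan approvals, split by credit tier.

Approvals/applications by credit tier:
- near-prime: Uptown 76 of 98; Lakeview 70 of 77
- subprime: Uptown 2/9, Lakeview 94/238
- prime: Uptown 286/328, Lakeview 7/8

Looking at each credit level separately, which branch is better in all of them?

Lakeview

Near-prime: Uptown 76/98 = 77.6%, Lakeview 70/77 = 90.9% → Lakeview
Subprime: Uptown 2/9 = 22.2%, Lakeview 94/238 = 39.5% → Lakeview
Prime: Uptown 286/328 = 87.2%, Lakeview 7/8 = 87.5% → Lakeview
Lakeview has the higher rate in all 3 groups.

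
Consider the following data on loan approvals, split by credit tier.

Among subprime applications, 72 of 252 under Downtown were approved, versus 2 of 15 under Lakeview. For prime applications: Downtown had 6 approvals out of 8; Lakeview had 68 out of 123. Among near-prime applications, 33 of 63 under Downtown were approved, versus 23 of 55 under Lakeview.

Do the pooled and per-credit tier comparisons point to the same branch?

Subprime: Downtown 72/252 = 28.6%, Lakeview 2/15 = 13.3% → Downtown
Prime: Downtown 6/8 = 75.0%, Lakeview 68/123 = 55.3% → Downtown
Near-prime: Downtown 33/63 = 52.4%, Lakeview 23/55 = 41.8% → Downtown
Overall: Downtown 111/323 = 34.4%, Lakeview 93/193 = 48.2% → Lakeview
Downtown wins each credit group but Lakeview wins overall — the comparison reverses. Downtown's applications skew toward subprime, which has a lower base rate.

No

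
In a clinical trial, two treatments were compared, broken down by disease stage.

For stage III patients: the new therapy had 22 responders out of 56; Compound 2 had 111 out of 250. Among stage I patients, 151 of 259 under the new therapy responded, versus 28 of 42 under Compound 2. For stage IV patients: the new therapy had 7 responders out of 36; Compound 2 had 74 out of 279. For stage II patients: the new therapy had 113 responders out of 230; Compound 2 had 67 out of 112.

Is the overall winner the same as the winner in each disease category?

Stage III: the new therapy 22/56 = 39.3%, Compound 2 111/250 = 44.4% → Compound 2
Stage I: the new therapy 151/259 = 58.3%, Compound 2 28/42 = 66.7% → Compound 2
Stage IV: the new therapy 7/36 = 19.4%, Compound 2 74/279 = 26.5% → Compound 2
Stage II: the new therapy 113/230 = 49.1%, Compound 2 67/112 = 59.8% → Compound 2
Overall: the new therapy 293/581 = 50.4%, Compound 2 280/683 = 41.0% → the new therapy
Compound 2 wins each disease group but the new therapy wins overall — the comparison reverses. Compound 2's patients skew toward stage IV, which has a lower base rate.

No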